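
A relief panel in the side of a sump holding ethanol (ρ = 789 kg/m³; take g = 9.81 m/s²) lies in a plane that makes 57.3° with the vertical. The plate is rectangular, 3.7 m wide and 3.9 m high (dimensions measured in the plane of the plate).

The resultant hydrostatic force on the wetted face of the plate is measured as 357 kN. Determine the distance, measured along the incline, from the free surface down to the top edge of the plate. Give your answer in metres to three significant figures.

y_top ≈ 3.97 m

γ = ρg = 789 × 9.81 / 1000 = 7.74009 kN/m³.
A = 3.7 × 3.9 = 14.43 m².
From F = γ·h_c·A, the centroid depth is h_c = 357/(7.74009 × 14.43) = 3.19636 m.
The plate makes 57.3° with the vertical, i.e. θ = 90° − 57.3° = 32.7° to the horizontal. Measuring y along the incline from the free-surface line, vertical depth h = y·sinθ with sinθ = 0.540240.
Along the incline, y_c = h_c/sinθ = 3.19636/0.540240 = 5.91656 m.
The centroid lies 3.9/2 = 1.95 m below the top edge, so the top edge sits at y_top = 5.91656 − 1.95 = 3.96656 m along the incline.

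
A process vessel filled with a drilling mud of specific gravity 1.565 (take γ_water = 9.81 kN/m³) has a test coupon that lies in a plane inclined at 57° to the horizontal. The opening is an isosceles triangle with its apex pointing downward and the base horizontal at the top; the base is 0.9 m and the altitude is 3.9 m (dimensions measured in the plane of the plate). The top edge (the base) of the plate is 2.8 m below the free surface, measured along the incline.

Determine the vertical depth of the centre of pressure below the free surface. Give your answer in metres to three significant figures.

h_p = 3.61 m

γ = 1.565 × 9.81 = 15.35265 kN/m³.
Let θ = 57° be the plate's angle to the horizontal; measure y along the incline from where the plane meets the free surface. Vertical depth h = y·sinθ with sinθ = 0.838671.
With the apex down, the centroid sits h/3 = 3.9/3 = 1.3 m below the base (the top edge), so y_c = 2.8 + 1.3 = 4.1 m and h_c = 4.1 × 0.838671 = 3.43855 m.
A = ½ × 0.9 × 3.9 = 1.755 m².
Resultant F = γ·h_c·A = 15.35265 × 3.43855 × 1.755 = 92.6479 kN.
I_c = b·h³/36 = 0.9 × 3.9³/36 = 1.48297 m⁴.
Centre of pressure: y_p = y_c + I_c/(y_c·A) = 4.1 + 1.48297/(4.1 × 1.755) = 4.1 + 0.206097 = 4.3061 m along the plane.
Vertically, h_p = y_p·sinθ = 4.3061 × 0.838671 = 3.6114 m.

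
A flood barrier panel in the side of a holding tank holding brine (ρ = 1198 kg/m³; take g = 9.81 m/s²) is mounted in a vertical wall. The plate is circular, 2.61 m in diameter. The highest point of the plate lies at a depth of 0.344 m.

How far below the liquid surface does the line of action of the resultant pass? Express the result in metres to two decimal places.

γ = ρg = 1198 × 9.81 / 1000 = 11.75238 kN/m³.
The centroid is at the centre, 1.305 m below the top of the plate, so the centroid depth is h_c = 0.344 + 1.305 = 1.649 m.
A = π(1.305)² = 5.35021 m².
Resultant F = γ·h_c·A = 11.75238 × 1.649 × 5.35021 = 103.685 kN.
I_c = πr⁴/4 = π × 1.305⁴/4 = 2.27789 m⁴.
Centre of pressure: y_p = y_c + I_c/(y_c·A) = 1.649 + 2.27789/(1.649 × 5.35021) = 1.649 + 0.258191 = 1.90719 m along the plane.

h_p = 1.91 m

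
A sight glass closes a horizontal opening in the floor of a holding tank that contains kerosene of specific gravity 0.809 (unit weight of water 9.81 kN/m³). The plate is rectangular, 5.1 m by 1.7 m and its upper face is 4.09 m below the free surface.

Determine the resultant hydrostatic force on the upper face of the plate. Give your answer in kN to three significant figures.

γ = 0.809 × 9.81 = 7.93629 kN/m³.
The plate is horizontal, so pressure is uniform at p = γ·h = 7.93629 × 4.09 = 32.4594 kN/m².
A = 5.1 × 1.7 = 8.67 m².
F = p·A = 32.4594 × 8.67 = 281.423 kN.

F ≈ 281 kN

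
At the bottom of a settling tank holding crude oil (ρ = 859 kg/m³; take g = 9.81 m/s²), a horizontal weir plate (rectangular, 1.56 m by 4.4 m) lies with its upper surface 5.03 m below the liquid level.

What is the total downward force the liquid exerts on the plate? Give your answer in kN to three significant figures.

F ≈ 291 kN

γ = ρg = 859 × 9.81 / 1000 = 8.42679 kN/m³.
The plate is horizontal, so pressure is uniform at p = γ·h = 8.42679 × 5.03 = 42.3868 kN/m².
A = 1.56 × 4.4 = 6.864 m².
F = p·A = 42.3868 × 6.864 = 290.943 kN.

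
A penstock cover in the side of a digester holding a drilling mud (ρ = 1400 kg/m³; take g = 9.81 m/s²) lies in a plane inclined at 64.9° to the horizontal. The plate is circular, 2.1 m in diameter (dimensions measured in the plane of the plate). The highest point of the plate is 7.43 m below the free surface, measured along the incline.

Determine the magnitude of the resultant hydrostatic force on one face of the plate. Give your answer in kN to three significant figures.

F ≈ 365 kN

γ = ρg = 1400 × 9.81 / 1000 = 13.734 kN/m³.
Let θ = 64.9° be the plate's angle to the horizontal; measure y along the incline from where the plane meets the free surface. Vertical depth h = y·sinθ with sinθ = 0.905569.
The centroid is at the centre, 1.05 m below the top of the plate, so y_c = 7.43 + 1.05 = 8.48 m and h_c = 8.48 × 0.905569 = 7.67923 m.
A = π(1.05)² = 3.46361 m².
Resultant F = γ·h_c·A = 13.734 × 7.67923 × 3.46361 = 365.295 kN.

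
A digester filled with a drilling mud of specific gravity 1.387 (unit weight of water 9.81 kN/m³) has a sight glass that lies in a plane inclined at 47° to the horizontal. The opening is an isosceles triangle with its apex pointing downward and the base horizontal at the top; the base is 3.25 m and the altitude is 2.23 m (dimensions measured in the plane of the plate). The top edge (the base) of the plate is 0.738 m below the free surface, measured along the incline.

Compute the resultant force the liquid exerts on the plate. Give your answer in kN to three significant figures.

F ≈ 53.4 kN

γ = 1.387 × 9.81 = 13.60647 kN/m³.
Let θ = 47° be the plate's angle to the horizontal; measure y along the incline from where the plane meets the free surface. Vertical depth h = y·sinθ with sinθ = 0.731354.
With the apex down, the centroid sits h/3 = 2.23/3 = 0.743333 m below the base (the top edge), so y_c = 0.738 + 0.743333 = 1.48133 m and h_c = 1.48133 × 0.731354 = 1.08338 m.
A = ½ × 3.25 × 2.23 = 3.62375 m².
Resultant F = γ·h_c·A = 13.60647 × 1.08338 × 3.62375 = 53.4176 kN.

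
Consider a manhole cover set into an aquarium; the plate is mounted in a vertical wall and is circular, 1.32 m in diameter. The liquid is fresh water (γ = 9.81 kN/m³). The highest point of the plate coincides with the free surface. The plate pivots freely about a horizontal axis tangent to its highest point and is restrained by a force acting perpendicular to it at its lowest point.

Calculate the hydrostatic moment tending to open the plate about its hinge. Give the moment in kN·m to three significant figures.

γ = 9.81 kN/m³.
The centroid is at the centre, 0.66 m below the top of the plate, so the centroid depth is h_c = 0.66 m.
A = π(0.66)² = 1.36848 m².
Resultant F = γ·h_c·A = 9.81 × 0.66 × 1.36848 = 8.86036 kN.
I_c = πr⁴/4 = π × 0.66⁴/4 = 0.149027 m⁴.
Centre of pressure: y_p = y_c + I_c/(y_c·A) = 0.66 + 0.149027/(0.66 × 1.36848) = 0.66 + 0.164999 = 0.824999 m along the plane.
The resultant acts 0.66 + 0.164999 = 0.824999 m (along the plate) below the hinge at the top edge, so the moment about the hinge is M = F × 0.824999 = 8.86036 × 0.824999 = 7.30979 kN·m.

M ≈ 7.31 kN·m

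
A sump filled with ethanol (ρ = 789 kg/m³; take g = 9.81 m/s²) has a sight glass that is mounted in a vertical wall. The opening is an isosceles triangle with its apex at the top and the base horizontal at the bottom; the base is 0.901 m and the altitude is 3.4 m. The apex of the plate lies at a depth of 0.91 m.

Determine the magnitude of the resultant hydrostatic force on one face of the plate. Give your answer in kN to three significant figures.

F ≈ 37.7 kN

γ = ρg = 789 × 9.81 / 1000 = 7.74009 kN/m³.
With the apex up, the centroid sits 2h/3 = 2 × 3.4/3 = 2.26667 m below the apex, so the centroid depth is h_c = 0.91 + 2.26667 = 3.17667 m.
A = ½ × 0.901 × 3.4 = 1.5317 m².
Resultant F = γ·h_c·A = 7.74009 × 3.17667 × 1.5317 = 37.661 kN.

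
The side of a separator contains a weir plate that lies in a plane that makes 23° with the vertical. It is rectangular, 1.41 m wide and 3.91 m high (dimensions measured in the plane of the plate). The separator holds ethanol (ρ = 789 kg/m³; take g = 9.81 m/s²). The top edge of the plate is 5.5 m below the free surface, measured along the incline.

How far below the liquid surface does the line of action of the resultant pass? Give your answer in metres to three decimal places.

γ = ρg = 789 × 9.81 / 1000 = 7.74009 kN/m³.
The plate makes 23° with the vertical, i.e. θ = 90° − 23° = 67° to the horizontal. Measuring y along the incline from the free-surface line, vertical depth h = y·sinθ with sinθ = 0.920505.
The centroid lies 3.91/2 = 1.955 m below the top edge, so y_c = 5.5 + 1.955 = 7.455 m and h_c = 7.455 × 0.920505 = 6.86236 m.
A = 1.41 × 3.91 = 5.5131 m².
Resultant F = γ·h_c·A = 7.74009 × 6.86236 × 5.5131 = 292.83 kN.
I_c = b·h³/12 = 1.41 × 3.91³/12 = 7.02374 m⁴.
Centre of pressure: y_p = y_c + I_c/(y_c·A) = 7.455 + 7.02374/(7.455 × 5.5131) = 7.455 + 0.170893 = 7.62589 m along the plane.
Vertically, h_p = y_p·sinθ = 7.62589 × 0.920505 = 7.01967 m.

h_p = 7.020 m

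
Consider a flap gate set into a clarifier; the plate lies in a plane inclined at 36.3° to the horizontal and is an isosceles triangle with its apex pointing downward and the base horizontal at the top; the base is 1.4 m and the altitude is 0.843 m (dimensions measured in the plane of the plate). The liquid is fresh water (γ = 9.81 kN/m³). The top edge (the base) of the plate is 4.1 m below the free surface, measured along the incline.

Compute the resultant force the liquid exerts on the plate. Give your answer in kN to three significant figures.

γ = 9.81 kN/m³.
Let θ = 36.3° be the plate's angle to the horizontal; measure y along the incline from where the plane meets the free surface. Vertical depth h = y·sinθ with sinθ = 0.592013.
With the apex down, the centroid sits h/3 = 0.843/3 = 0.281 m below the base (the top edge), so y_c = 4.1 + 0.281 = 4.381 m and h_c = 4.381 × 0.592013 = 2.59361 m.
A = ½ × 1.4 × 0.843 = 0.5901 m².
Resultant F = γ·h_c·A = 9.81 × 2.59361 × 0.5901 = 15.0141 kN.

F ≈ 15.0 kN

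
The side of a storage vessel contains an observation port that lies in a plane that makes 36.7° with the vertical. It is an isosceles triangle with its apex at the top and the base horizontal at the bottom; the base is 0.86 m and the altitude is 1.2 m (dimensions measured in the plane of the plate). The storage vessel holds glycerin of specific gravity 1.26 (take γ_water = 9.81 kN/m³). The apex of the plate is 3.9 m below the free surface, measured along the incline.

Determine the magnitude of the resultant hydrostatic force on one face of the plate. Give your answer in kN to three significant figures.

F ≈ 24.0 kN

γ = 1.26 × 9.81 = 12.3606 kN/m³.
The plate makes 36.7° with the vertical, i.e. θ = 90° − 36.7° = 53.3° to the horizontal. Measuring y along the incline from the free-surface line, vertical depth h = y·sinθ with sinθ = 0.801776.
With the apex up, the centroid sits 2h/3 = 2 × 1.2/3 = 0.8 m below the apex, so y_c = 3.9 + 0.8 = 4.7 m and h_c = 4.7 × 0.801776 = 3.76835 m.
A = ½ × 0.86 × 1.2 = 0.516 m².
Resultant F = γ·h_c·A = 12.3606 × 3.76835 × 0.516 = 24.0348 kN.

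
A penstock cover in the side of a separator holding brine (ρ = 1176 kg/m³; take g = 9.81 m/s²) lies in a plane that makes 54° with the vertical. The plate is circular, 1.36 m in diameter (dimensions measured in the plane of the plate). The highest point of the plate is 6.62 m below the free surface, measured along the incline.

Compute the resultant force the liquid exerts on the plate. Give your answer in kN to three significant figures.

γ = ρg = 1176 × 9.81 / 1000 = 11.53656 kN/m³.
The plate makes 54° with the vertical, i.e. θ = 90° − 54° = 36° to the horizontal. Measuring y along the incline from the free-surface line, vertical depth h = y·sinθ with sinθ = 0.587785.
The centroid is at the centre, 0.68 m below the top of the plate, so y_c = 6.62 + 0.68 = 7.3 m and h_c = 7.3 × 0.587785 = 4.29083 m.
A = π(0.68)² = 1.45267 m².
Resultant F = γ·h_c·A = 11.53656 × 4.29083 × 1.45267 = 71.9092 kN.

F ≈ 71.9 kN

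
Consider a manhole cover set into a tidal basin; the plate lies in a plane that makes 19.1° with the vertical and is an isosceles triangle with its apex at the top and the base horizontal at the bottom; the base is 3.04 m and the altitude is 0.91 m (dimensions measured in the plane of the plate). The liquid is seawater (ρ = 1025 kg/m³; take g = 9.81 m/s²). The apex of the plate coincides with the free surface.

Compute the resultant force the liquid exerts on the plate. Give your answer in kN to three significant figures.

γ = ρg = 1025 × 9.81 / 1000 = 10.05525 kN/m³.
The plate makes 19.1° with the vertical, i.e. θ = 90° − 19.1° = 70.9° to the horizontal. Measuring y along the incline from the free-surface line, vertical depth h = y·sinθ with sinθ = 0.944949.
With the apex up, the centroid sits 2h/3 = 2 × 0.91/3 = 0.606667 m below the apex, so y_c = 0.606667 m and h_c = 0.606667 × 0.944949 = 0.573269 m.
A = ½ × 3.04 × 0.91 = 1.3832 m².
Resultant F = γ·h_c·A = 10.05525 × 0.573269 × 1.3832 = 7.97327 kN.

F ≈ 7.97 kN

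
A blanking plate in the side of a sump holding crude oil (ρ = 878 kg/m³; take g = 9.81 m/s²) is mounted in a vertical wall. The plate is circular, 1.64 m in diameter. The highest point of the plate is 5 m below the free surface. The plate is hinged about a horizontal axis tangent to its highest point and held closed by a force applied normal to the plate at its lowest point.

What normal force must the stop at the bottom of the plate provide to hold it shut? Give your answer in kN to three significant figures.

P ≈ 54.8 kN

γ = ρg = 878 × 9.81 / 1000 = 8.61318 kN/m³.
The centroid is at the centre, 0.82 m below the top of the plate, so the centroid depth is h_c = 5 + 0.82 = 5.82 m.
A = π(0.82)² = 2.11241 m².
Resultant F = γ·h_c·A = 8.61318 × 5.82 × 2.11241 = 105.892 kN.
I_c = πr⁴/4 = π × 0.82⁴/4 = 0.355096 m⁴.
Centre of pressure: y_p = y_c + I_c/(y_c·A) = 5.82 + 0.355096/(5.82 × 2.11241) = 5.82 + 0.0288832 = 5.84888 m along the plane.
The resultant acts 0.82 + 0.0288832 = 0.848883 m (along the plate) below the hinge at the top edge, so the moment about the hinge is M = F × 0.848883 = 105.892 × 0.848883 = 89.8899 kN·m.
A normal force at the bottom, 1.64 m from the hinge, must supply this moment: P = 89.8899/1.64 = 54.8109 kN.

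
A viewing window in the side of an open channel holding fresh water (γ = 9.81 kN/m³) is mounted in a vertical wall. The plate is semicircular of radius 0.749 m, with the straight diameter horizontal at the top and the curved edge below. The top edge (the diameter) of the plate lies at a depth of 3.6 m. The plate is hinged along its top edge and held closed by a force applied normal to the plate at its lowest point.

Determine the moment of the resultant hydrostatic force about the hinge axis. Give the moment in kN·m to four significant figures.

M ≈ 11.11 kN·m

γ = 9.81 kN/m³.
The centroid of a semicircle lies 4r/(3π) = 0.317885 m from the diameter, here below the top edge, so the centroid depth is h_c = 3.6 + 0.317885 = 3.91789 m.
A = πr²/2 = π × 0.749²/2 = 0.881218 m².
Resultant F = γ·h_c·A = 9.81 × 3.91789 × 0.881218 = 33.8692 kN.
I_c = (π/8 − 8/(9π))·r⁴ = 0.109757 × 0.749⁴ = 0.034543 m⁴.
Centre of pressure: y_p = y_c + I_c/(y_c·A) = 3.91789 + 0.034543/(3.91789 × 0.881218) = 3.91789 + 0.0100052 = 3.9279 m along the plane.
The resultant acts 0.317885 + 0.0100052 = 0.32789 m (along the plate) below the hinge at the top edge, so the moment about the hinge is M = F × 0.32789 = 33.8692 × 0.32789 = 11.1054 kN·m.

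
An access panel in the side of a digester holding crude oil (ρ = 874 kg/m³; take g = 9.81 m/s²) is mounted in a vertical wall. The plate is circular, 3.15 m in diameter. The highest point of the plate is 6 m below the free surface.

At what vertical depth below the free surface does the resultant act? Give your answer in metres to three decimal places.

γ = ρg = 874 × 9.81 / 1000 = 8.57394 kN/m³.
The centroid is at the centre, 1.575 m below the top of the plate, so the centroid depth is h_c = 6 + 1.575 = 7.575 m.
A = π(1.575)² = 7.79311 m².
Resultant F = γ·h_c·A = 8.57394 × 7.575 × 7.79311 = 506.144 kN.
I_c = πr⁴/4 = π × 1.575⁴/4 = 4.83295 m⁴.
Centre of pressure: y_p = y_c + I_c/(y_c·A) = 7.575 + 4.83295/(7.575 × 7.79311) = 7.575 + 0.0818689 = 7.65687 m along the plane.

h_p = 7.657 m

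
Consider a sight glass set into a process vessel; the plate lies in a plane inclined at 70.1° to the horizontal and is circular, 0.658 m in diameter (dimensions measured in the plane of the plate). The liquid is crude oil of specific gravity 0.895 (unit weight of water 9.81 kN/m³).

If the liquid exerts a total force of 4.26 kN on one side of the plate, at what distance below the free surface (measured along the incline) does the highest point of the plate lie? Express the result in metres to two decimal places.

y_top ≈ 1.19 m

γ = 0.895 × 9.81 = 8.77995 kN/m³.
A = π(0.329)² = 0.340049 m².
From F = γ·h_c·A, the centroid depth is h_c = 4.26/(8.77995 × 0.340049) = 1.42684 m.
Let θ = 70.1° be the plate's angle to the horizontal; measure y along the incline from where the plane meets the free surface. Vertical depth h = y·sinθ with sinθ = 0.940288.
Along the incline, y_c = h_c/sinθ = 1.42684/0.940288 = 1.51745 m.
The centroid is at the centre, 0.329 m below the top of the plate, so the highest point sits at y_top = 1.51745 − 0.329 = 1.18845 m along the incline.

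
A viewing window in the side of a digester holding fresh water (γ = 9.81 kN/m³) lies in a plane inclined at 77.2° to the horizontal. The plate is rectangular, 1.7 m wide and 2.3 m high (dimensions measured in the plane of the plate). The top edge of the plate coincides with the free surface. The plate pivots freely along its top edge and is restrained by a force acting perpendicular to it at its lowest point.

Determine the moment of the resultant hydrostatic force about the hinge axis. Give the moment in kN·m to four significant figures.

M ≈ 65.96 kN·m

γ = 9.81 kN/m³.
Let θ = 77.2° be the plate's angle to the horizontal; measure y along the incline from where the plane meets the free surface. Vertical depth h = y·sinθ with sinθ = 0.975149.
The centroid lies 2.3/2 = 1.15 m below the top edge, so y_c = 1.15 m and h_c = 1.15 × 0.975149 = 1.12142 m.
A = 1.7 × 2.3 = 3.91 m².
Resultant F = γ·h_c·A = 9.81 × 1.12142 × 3.91 = 43.0144 kN.
I_c = b·h³/12 = 1.7 × 2.3³/12 = 1.72366 m⁴.
Centre of pressure: y_p = y_c + I_c/(y_c·A) = 1.15 + 1.72366/(1.15 × 3.91) = 1.15 + 0.383334 = 1.53333 m along the plane.
The resultant acts 1.15 + 0.383334 = 1.53333 m (along the plate) below the hinge at the top edge, so the moment about the hinge is M = F × 1.53333 = 43.0144 × 1.53333 = 65.9553 kN·m.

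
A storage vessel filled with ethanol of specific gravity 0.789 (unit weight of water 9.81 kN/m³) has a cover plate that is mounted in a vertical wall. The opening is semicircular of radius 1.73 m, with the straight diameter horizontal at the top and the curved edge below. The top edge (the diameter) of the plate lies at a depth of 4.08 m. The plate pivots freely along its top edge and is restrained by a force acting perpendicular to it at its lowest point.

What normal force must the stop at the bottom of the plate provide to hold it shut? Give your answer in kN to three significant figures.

γ = 0.789 × 9.81 = 7.74009 kN/m³.
The centroid of a semicircle lies 4r/(3π) = 0.734235 m from the diameter, here below the top edge, so the centroid depth is h_c = 4.08 + 0.734235 = 4.81424 m.
A = πr²/2 = π × 1.73²/2 = 4.70124 m².
Resultant F = γ·h_c·A = 7.74009 × 4.81424 × 4.70124 = 175.181 kN.
I_c = (π/8 − 8/(9π))·r⁴ = 0.109757 × 1.73⁴ = 0.983143 m⁴.
Centre of pressure: y_p = y_c + I_c/(y_c·A) = 4.81424 + 0.983143/(4.81424 × 4.70124) = 4.81424 + 0.0434387 = 4.85768 m along the plane.
The resultant acts 0.734235 + 0.0434387 = 0.777674 m (along the plate) below the hinge at the top edge, so the moment about the hinge is M = F × 0.777674 = 175.181 × 0.777674 = 136.234 kN·m.
A normal force at the bottom, 1.73 m from the hinge, must supply this moment: P = 136.234/1.73 = 78.748 kN.

P ≈ 78.7 kN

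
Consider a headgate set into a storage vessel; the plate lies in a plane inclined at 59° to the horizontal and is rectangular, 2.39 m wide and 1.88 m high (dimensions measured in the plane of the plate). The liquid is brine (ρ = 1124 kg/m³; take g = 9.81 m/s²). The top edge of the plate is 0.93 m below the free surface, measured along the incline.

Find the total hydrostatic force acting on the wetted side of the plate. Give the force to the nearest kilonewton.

F ≈ 79 kN

γ = ρg = 1124 × 9.81 / 1000 = 11.02644 kN/m³.
Let θ = 59° be the plate's angle to the horizontal; measure y along the incline from where the plane meets the free surface. Vertical depth h = y·sinθ with sinθ = 0.857167.
The centroid lies 1.88/2 = 0.94 m below the top edge, so y_c = 0.93 + 0.94 = 1.87 m and h_c = 1.87 × 0.857167 = 1.6029 m.
A = 2.39 × 1.88 = 4.4932 m².
Resultant F = γ·h_c·A = 11.02644 × 1.6029 × 4.4932 = 79.4141 kN.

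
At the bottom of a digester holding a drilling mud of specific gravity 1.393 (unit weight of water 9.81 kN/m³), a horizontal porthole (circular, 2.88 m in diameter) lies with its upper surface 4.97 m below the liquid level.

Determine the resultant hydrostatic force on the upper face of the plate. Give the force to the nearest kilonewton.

γ = 1.393 × 9.81 = 13.66533 kN/m³.
The plate is horizontal, so pressure is uniform at p = γ·h = 13.66533 × 4.97 = 67.9167 kN/m².
A = π(1.44)² = 6.51441 m².
F = p·A = 67.9167 × 6.51441 = 442.437 kN.

F ≈ 442 kN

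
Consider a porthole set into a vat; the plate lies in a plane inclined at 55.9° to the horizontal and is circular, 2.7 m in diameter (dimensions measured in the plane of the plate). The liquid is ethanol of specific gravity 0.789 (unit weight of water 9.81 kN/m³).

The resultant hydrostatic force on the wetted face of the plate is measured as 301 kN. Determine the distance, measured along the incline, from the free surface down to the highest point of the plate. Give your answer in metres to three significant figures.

y_top ≈ 6.85 m

γ = 0.789 × 9.81 = 7.74009 kN/m³.
A = π(1.35)² = 5.72555 m².
From F = γ·h_c·A, the centroid depth is h_c = 301/(7.74009 × 5.72555) = 6.79209 m.
Let θ = 55.9° be the plate's angle to the horizontal; measure y along the incline from where the plane meets the free surface. Vertical depth h = y·sinθ with sinθ = 0.828060.
Along the incline, y_c = h_c/sinθ = 6.79209/0.828060 = 8.20241 m.
The centroid is at the centre, 1.35 m below the top of the plate, so the highest point sits at y_top = 8.20241 − 1.35 = 6.85241 m along the incline.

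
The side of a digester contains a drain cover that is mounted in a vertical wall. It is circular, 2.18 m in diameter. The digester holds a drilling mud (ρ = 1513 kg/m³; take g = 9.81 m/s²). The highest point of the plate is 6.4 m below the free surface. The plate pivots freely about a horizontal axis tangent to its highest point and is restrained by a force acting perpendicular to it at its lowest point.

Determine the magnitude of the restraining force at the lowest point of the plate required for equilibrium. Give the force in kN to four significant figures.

P ≈ 215.0 kN

γ = ρg = 1513 × 9.81 / 1000 = 14.84253 kN/m³.
The centroid is at the centre, 1.09 m below the top of the plate, so the centroid depth is h_c = 6.4 + 1.09 = 7.49 m.
A = π(1.09)² = 3.73253 m².
Resultant F = γ·h_c·A = 14.84253 × 7.49 × 3.73253 = 414.947 kN.
I_c = πr⁴/4 = π × 1.09⁴/4 = 1.10865 m⁴.
Centre of pressure: y_p = y_c + I_c/(y_c·A) = 7.49 + 1.10865/(7.49 × 3.73253) = 7.49 + 0.039656 = 7.52966 m along the plane.
The resultant acts 1.09 + 0.039656 = 1.12966 m (along the plate) below the hinge at the top edge, so the moment about the hinge is M = F × 1.12966 = 414.947 × 1.12966 = 468.749 kN·m.
A normal force at the bottom, 2.18 m from the hinge, must supply this moment: P = 468.749/2.18 = 215.022 kN.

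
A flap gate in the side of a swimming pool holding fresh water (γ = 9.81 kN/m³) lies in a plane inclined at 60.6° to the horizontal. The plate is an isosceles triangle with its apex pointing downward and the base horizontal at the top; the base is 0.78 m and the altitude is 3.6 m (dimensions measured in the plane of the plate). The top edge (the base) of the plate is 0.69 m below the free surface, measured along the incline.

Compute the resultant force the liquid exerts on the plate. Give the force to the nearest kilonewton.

F ≈ 23 kN

γ = 9.81 kN/m³.
Let θ = 60.6° be the plate's angle to the horizontal; measure y along the incline from where the plane meets the free surface. Vertical depth h = y·sinθ with sinθ = 0.871214.
With the apex down, the centroid sits h/3 = 3.6/3 = 1.2 m below the base (the top edge), so y_c = 0.69 + 1.2 = 1.89 m and h_c = 1.89 × 0.871214 = 1.64659 m.
A = ½ × 0.78 × 3.6 = 1.404 m².
Resultant F = γ·h_c·A = 9.81 × 1.64659 × 1.404 = 22.6789 kN.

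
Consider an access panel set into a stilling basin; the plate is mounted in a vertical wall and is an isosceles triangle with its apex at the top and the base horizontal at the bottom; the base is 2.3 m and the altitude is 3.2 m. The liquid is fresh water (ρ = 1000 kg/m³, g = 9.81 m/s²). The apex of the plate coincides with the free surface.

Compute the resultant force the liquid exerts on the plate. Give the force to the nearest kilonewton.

γ = ρg = 1000 × 9.81 = 9810 N/m³ = 9.81 kN/m³.
With the apex up, the centroid sits 2h/3 = 2 × 3.2/3 = 2.13333 m below the apex, so the centroid depth is h_c = 2.13333 m.
A = ½ × 2.3 × 3.2 = 3.68 m².
Resultant F = γ·h_c·A = 9.81 × 2.13333 × 3.68 = 77.0149 kN.

F ≈ 77 kN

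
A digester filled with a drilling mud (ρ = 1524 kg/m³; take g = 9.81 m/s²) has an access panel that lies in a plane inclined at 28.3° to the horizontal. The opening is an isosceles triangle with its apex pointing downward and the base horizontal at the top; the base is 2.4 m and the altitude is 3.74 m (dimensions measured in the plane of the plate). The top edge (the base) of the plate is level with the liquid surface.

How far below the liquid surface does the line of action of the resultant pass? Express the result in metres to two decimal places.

h_p = 0.89 m

γ = ρg = 1524 × 9.81 / 1000 = 14.95044 kN/m³.
Let θ = 28.3° be the plate's angle to the horizontal; measure y along the incline from where the plane meets the free surface. Vertical depth h = y·sinθ with sinθ = 0.474088.
With the apex down, the centroid sits h/3 = 3.74/3 = 1.24667 m below the base (the top edge), so y_c = 1.24667 m and h_c = 1.24667 × 0.474088 = 0.591031 m.
A = ½ × 2.4 × 3.74 = 4.488 m².
Resultant F = γ·h_c·A = 14.95044 × 0.591031 × 4.488 = 39.6567 kN.
I_c = b·h³/36 = 2.4 × 3.74³/36 = 3.48757 m⁴.
Centre of pressure: y_p = y_c + I_c/(y_c·A) = 1.24667 + 3.48757/(1.24667 × 4.488) = 1.24667 + 0.623331 = 1.87 m along the plane.
Vertically, h_p = y_p·sinθ = 1.87 × 0.474088 = 0.886545 m.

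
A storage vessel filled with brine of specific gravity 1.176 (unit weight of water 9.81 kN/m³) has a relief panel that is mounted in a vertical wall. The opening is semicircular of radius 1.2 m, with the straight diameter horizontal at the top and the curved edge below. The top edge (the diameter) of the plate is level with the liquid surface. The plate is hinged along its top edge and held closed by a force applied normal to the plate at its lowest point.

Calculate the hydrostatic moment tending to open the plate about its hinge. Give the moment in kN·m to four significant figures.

M ≈ 9.394 kN·m

γ = 1.176 × 9.81 = 11.53656 kN/m³.
The centroid of a semicircle lies 4r/(3π) = 0.509296 m from the diameter, here below the top edge, so the centroid depth is h_c = 0.509296 m.
A = πr²/2 = π × 1.2²/2 = 2.26195 m².
Resultant F = γ·h_c·A = 11.53656 × 0.509296 × 2.26195 = 13.2901 kN.
I_c = (π/8 − 8/(9π))·r⁴ = 0.109757 × 1.2⁴ = 0.227592 m⁴.
Centre of pressure: y_p = y_c + I_c/(y_c·A) = 0.509296 + 0.227592/(0.509296 × 2.26195) = 0.509296 + 0.197562 = 0.706858 m along the plane.
The resultant acts 0.509296 + 0.197562 = 0.706858 m (along the plate) below the hinge at the top edge, so the moment about the hinge is M = F × 0.706858 = 13.2901 × 0.706858 = 9.39421 kN·m.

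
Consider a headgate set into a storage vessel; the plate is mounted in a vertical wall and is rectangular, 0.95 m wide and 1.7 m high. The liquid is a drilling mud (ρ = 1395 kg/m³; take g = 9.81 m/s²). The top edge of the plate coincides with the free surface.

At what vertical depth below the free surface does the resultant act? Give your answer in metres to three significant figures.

γ = ρg = 1395 × 9.81 / 1000 = 13.68495 kN/m³.
The centroid lies 1.7/2 = 0.85 m below the top edge, so the centroid depth is h_c = 0.85 m.
A = 0.95 × 1.7 = 1.615 m².
Resultant F = γ·h_c·A = 13.68495 × 0.85 × 1.615 = 18.786 kN.
I_c = b·h³/12 = 0.95 × 1.7³/12 = 0.388946 m⁴.
Centre of pressure: y_p = y_c + I_c/(y_c·A) = 0.85 + 0.388946/(0.85 × 1.615) = 0.85 + 0.283333 = 1.13333 m along the plane.

h_p = 1.13 m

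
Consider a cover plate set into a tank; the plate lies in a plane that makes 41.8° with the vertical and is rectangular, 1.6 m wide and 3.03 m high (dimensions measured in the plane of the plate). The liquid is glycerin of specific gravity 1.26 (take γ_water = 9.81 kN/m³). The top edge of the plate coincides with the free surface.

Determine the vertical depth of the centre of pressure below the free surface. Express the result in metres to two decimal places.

γ = 1.26 × 9.81 = 12.3606 kN/m³.
The plate makes 41.8° with the vertical, i.e. θ = 90° − 41.8° = 48.2° to the horizontal. Measuring y along the incline from the free-surface line, vertical depth h = y·sinθ with sinθ = 0.745476.
The centroid lies 3.03/2 = 1.515 m below the top edge, so y_c = 1.515 m and h_c = 1.515 × 0.745476 = 1.1294 m.
A = 1.6 × 3.03 = 4.848 m².
Resultant F = γ·h_c·A = 12.3606 × 1.1294 × 4.848 = 67.6784 kN.
I_c = b·h³/12 = 1.6 × 3.03³/12 = 3.70908 m⁴.
Centre of pressure: y_p = y_c + I_c/(y_c·A) = 1.515 + 3.70908/(1.515 × 4.848) = 1.515 + 0.505 = 2.02 m along the plane.
Vertically, h_p = y_p·sinθ = 2.02 × 0.745476 = 1.50586 m.

h_p = 1.51 m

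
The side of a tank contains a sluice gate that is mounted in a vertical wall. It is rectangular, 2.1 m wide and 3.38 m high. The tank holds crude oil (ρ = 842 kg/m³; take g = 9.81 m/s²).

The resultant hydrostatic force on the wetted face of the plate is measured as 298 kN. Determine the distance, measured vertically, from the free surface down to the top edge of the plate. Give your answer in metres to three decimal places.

γ = ρg = 842 × 9.81 / 1000 = 8.26002 kN/m³.
A = 2.1 × 3.38 = 7.098 m².
From F = γ·h_c·A, the centroid depth is h_c = 298/(8.26002 × 7.098) = 5.08275 m.
The centroid lies 3.38/2 = 1.69 m below the top edge, so the top edge sits at h_top = 5.08275 − 1.69 = 3.39275 m below the surface.

d_top ≈ 3.393 m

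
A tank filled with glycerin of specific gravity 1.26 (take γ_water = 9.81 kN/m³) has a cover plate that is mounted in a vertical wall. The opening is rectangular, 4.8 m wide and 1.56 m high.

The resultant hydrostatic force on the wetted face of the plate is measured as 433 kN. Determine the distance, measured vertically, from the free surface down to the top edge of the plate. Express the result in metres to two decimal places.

d_top ≈ 3.90 m

γ = 1.26 × 9.81 = 12.3606 kN/m³.
A = 4.8 × 1.56 = 7.488 m².
From F = γ·h_c·A, the centroid depth is h_c = 433/(12.3606 × 7.488) = 4.67824 m.
The centroid lies 1.56/2 = 0.78 m below the top edge, so the top edge sits at h_top = 4.67824 − 0.78 = 3.89824 m below the surface.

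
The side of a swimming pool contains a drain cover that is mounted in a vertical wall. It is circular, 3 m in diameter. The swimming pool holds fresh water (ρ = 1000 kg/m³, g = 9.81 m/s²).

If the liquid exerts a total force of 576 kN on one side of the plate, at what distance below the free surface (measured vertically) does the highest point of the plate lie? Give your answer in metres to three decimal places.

γ = ρg = 1000 × 9.81 = 9810 N/m³ = 9.81 kN/m³.
A = π(1.5)² = 7.06858 m².
From F = γ·h_c·A, the centroid depth is h_c = 576/(9.81 × 7.06858) = 8.30656 m.
The centroid is at the centre, 1.5 m below the top of the plate, so the highest point sits at h_top = 8.30656 − 1.5 = 6.80656 m below the surface.

d_top ≈ 6.807 m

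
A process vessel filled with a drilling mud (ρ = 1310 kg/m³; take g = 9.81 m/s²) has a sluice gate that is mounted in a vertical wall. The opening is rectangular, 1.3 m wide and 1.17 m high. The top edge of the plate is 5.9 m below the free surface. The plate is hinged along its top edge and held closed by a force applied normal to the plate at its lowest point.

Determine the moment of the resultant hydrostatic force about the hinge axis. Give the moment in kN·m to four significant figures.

γ = ρg = 1310 × 9.81 / 1000 = 12.8511 kN/m³.
The centroid lies 1.17/2 = 0.585 m below the top edge, so the centroid depth is h_c = 5.9 + 0.585 = 6.485 m.
A = 1.3 × 1.17 = 1.521 m².
Resultant F = γ·h_c·A = 12.8511 × 6.485 × 1.521 = 126.759 kN.
I_c = b·h³/12 = 1.3 × 1.17³/12 = 0.173508 m⁴.
Centre of pressure: y_p = y_c + I_c/(y_c·A) = 6.485 + 0.173508/(6.485 × 1.521) = 6.485 + 0.0175906 = 6.50259 m along the plane.
The resultant acts 0.585 + 0.0175906 = 0.602591 m (along the plate) below the hinge at the top edge, so the moment about the hinge is M = F × 0.602591 = 126.759 × 0.602591 = 76.3838 kN·m.

M ≈ 76.38 kN·m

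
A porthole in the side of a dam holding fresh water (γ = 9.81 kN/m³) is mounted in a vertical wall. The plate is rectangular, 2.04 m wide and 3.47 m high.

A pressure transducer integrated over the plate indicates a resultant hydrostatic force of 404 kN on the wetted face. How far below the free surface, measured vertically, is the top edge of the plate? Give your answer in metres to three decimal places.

d_top ≈ 4.083 m

γ = 9.81 kN/m³.
A = 2.04 × 3.47 = 7.0788 m².
From F = γ·h_c·A, the centroid depth is h_c = 404/(9.81 × 7.0788) = 5.81772 m.
The centroid lies 3.47/2 = 1.735 m below the top edge, so the top edge sits at h_top = 5.81772 − 1.735 = 4.08272 m below the surface.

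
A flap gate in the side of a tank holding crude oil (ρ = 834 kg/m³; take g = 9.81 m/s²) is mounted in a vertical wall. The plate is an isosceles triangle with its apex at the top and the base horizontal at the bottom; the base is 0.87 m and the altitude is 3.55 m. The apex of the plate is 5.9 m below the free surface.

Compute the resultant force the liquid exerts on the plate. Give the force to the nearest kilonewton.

γ = ρg = 834 × 9.81 / 1000 = 8.18154 kN/m³.
With the apex up, the centroid sits 2h/3 = 2 × 3.55/3 = 2.36667 m below the apex, so the centroid depth is h_c = 5.9 + 2.36667 = 8.26667 m.
A = ½ × 0.87 × 3.55 = 1.54425 m².
Resultant F = γ·h_c·A = 8.18154 × 8.26667 × 1.54425 = 104.444 kN.

F ≈ 104 kN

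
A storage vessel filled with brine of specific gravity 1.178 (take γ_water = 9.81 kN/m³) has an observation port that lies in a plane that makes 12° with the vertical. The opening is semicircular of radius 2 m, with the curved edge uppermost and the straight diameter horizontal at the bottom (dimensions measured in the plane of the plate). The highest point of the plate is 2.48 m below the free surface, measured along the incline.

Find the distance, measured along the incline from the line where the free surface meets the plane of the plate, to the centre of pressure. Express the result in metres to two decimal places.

γ = 1.178 × 9.81 = 11.55618 kN/m³.
The plate makes 12° with the vertical, i.e. θ = 90° − 12° = 78° to the horizontal. Measuring y along the incline from the free-surface line, vertical depth h = y·sinθ with sinθ = 0.978148.
The centroid lies 4r/(3π) = 0.848826 m above the diameter, so r − 4r/(3π) = 2 − 0.848826 = 1.15117 m below the topmost point, so y_c = 2.48 + 1.15117 = 3.63117 m and h_c = 3.63117 × 0.978148 = 3.55182 m.
A = πr²/2 = π × 2²/2 = 6.28319 m².
Resultant F = γ·h_c·A = 11.55618 × 3.55182 × 6.28319 = 257.896 kN.
I_c = (π/8 − 8/(9π))·r⁴ = 0.109757 × 2⁴ = 1.75611 m⁴.
Centre of pressure: y_p = y_c + I_c/(y_c·A) = 3.63117 + 1.75611/(3.63117 × 6.28319) = 3.63117 + 0.0769706 = 3.70814 m along the plane.

y_p = 3.71 m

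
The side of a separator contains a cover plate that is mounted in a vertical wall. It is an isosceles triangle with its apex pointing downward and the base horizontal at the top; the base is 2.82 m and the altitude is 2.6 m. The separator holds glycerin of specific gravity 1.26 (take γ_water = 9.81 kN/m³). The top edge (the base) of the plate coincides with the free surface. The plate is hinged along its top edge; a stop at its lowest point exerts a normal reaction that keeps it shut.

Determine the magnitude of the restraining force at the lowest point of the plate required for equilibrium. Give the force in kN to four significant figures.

γ = 1.26 × 9.81 = 12.3606 kN/m³.
With the apex down, the centroid sits h/3 = 2.6/3 = 0.866667 m below the base (the top edge), so the centroid depth is h_c = 0.866667 m.
A = ½ × 2.82 × 2.6 = 3.666 m².
Resultant F = γ·h_c·A = 12.3606 × 0.866667 × 3.666 = 39.2721 kN.
I_c = b·h³/36 = 2.82 × 2.6³/36 = 1.37679 m⁴.
Centre of pressure: y_p = y_c + I_c/(y_c·A) = 0.866667 + 1.37679/(0.866667 × 3.666) = 0.866667 + 0.433334 = 1.3 m along the plane.
The resultant acts 0.866667 + 0.433334 = 1.3 m (along the plate) below the hinge at the top edge, so the moment about the hinge is M = F × 1.3 = 39.2721 × 1.3 = 51.0537 kN·m.
A normal force at the bottom, 2.6 m from the hinge, must supply this moment: P = 51.0537/2.6 = 19.636 kN.

P ≈ 19.64 kN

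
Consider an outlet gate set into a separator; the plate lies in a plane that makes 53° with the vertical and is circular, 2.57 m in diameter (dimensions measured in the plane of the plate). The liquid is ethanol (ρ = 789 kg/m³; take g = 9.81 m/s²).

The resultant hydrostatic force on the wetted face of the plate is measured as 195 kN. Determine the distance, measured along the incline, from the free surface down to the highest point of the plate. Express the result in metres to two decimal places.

y_top ≈ 6.78 m

γ = ρg = 789 × 9.81 / 1000 = 7.74009 kN/m³.
A = π(1.285)² = 5.18748 m².
From F = γ·h_c·A, the centroid depth is h_c = 195/(7.74009 × 5.18748) = 4.8566 m.
The plate makes 53° with the vertical, i.e. θ = 90° − 53° = 37° to the horizontal. Measuring y along the incline from the free-surface line, vertical depth h = y·sinθ with sinθ = 0.601815.
Along the incline, y_c = h_c/sinθ = 4.8566/0.601815 = 8.06992 m.
The centroid is at the centre, 1.285 m below the top of the plate, so the highest point sits at y_top = 8.06992 − 1.285 = 6.78492 m along the incline.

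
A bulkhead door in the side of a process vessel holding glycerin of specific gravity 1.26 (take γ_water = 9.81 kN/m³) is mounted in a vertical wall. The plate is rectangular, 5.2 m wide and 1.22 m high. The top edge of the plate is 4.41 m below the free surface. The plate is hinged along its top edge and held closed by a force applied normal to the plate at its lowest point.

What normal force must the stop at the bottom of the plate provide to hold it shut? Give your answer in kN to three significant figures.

P ≈ 205 kN

γ = 1.26 × 9.81 = 12.3606 kN/m³.
The centroid lies 1.22/2 = 0.61 m below the top edge, so the centroid depth is h_c = 4.41 + 0.61 = 5.02 m.
A = 5.2 × 1.22 = 6.344 m².
Resultant F = γ·h_c·A = 12.3606 × 5.02 × 6.344 = 393.647 kN.
I_c = b·h³/12 = 5.2 × 1.22³/12 = 0.786867 m⁴.
Centre of pressure: y_p = y_c + I_c/(y_c·A) = 5.02 + 0.786867/(5.02 × 6.344) = 5.02 + 0.0247078 = 5.04471 m along the plane.
The resultant acts 0.61 + 0.0247078 = 0.634708 m (along the plate) below the hinge at the top edge, so the moment about the hinge is M = F × 0.634708 = 393.647 × 0.634708 = 249.851 kN·m.
A normal force at the bottom, 1.22 m from the hinge, must supply this moment: P = 249.851/1.22 = 204.796 kN.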